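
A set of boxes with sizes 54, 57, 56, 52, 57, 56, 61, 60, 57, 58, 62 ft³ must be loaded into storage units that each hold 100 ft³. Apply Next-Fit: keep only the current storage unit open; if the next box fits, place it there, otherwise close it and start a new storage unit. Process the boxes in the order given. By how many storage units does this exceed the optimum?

0

Next-Fit: [54] [57] [56] [52] [57] [56] [61] [60] [57] [58] [62] → 11 storage units.
11 boxes exceed 50 ft³ (half the capacity), and no two of those can share a storage unit, so at least 11 storage units are needed.
So 11 is already optimal.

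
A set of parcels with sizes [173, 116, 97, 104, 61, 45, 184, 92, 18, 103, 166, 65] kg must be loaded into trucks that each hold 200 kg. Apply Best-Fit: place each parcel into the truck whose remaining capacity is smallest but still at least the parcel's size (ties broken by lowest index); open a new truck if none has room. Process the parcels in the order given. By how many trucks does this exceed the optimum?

0

Best-Fit: [173] [116,61,18] [97,92] [104,45] [184] [103,65] [166] → 7 trucks.
Total size 1224 kg; any packing needs at least ⌈1224/200⌉ = 7 trucks.
So 7 is already optimal.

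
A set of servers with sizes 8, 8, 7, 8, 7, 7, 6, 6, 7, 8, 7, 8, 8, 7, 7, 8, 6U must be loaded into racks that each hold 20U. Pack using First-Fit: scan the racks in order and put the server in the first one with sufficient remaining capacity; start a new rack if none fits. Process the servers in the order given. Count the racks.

8

rack 1: place 8U, 12U left
rack 1: place 8U, 4U left
rack 2: place 7U, 13U left
rack 2: place 8U, 5U left
rack 3: place 7U, 13U left
rack 3: place 7U, 6U left
rack 3: place 6U, 0U left
rack 4: place 6U, 14U left
rack 4: place 7U, 7U left
rack 5: place 8U, 12U left
rack 4: place 7U, 0U left
rack 5: place 8U, 4U left
rack 6: place 8U, 12U left
rack 6: place 7U, 5U left
rack 7: place 7U, 13U left
rack 7: place 8U, 5U left
rack 8: place 6U, 14U left
Final racks: [8,8] [7,8] [7,7,6] [6,7,7] [8,8] [8,7] [7,8] [6].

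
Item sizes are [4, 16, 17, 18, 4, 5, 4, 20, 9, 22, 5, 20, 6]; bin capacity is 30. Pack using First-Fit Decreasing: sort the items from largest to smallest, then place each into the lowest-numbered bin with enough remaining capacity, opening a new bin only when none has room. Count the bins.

Sorted descending: 22, 20, 20, 18, 17, 16, 9, 6, 5, 5, 4, 4, 4.
22 → bin 1 (remaining 8)
20 → bin 2 (remaining 10)
20 → bin 3 (remaining 10)
18 → bin 4 (remaining 12)
17 → bin 5 (remaining 13)
16 → bin 6 (remaining 14)
9 → bin 2 (remaining 1)
6 → bin 1 (remaining 2)
5 → bin 3 (remaining 5)
5 → bin 3 (remaining 0)
4 → bin 4 (remaining 8)
4 → bin 4 (remaining 4)
4 → bin 4 (remaining 0)

6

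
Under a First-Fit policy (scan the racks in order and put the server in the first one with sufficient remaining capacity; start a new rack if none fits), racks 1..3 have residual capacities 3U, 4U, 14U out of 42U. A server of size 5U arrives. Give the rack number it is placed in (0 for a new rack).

3

Racks with room: rack 3 (14U).
The first with room is rack 3.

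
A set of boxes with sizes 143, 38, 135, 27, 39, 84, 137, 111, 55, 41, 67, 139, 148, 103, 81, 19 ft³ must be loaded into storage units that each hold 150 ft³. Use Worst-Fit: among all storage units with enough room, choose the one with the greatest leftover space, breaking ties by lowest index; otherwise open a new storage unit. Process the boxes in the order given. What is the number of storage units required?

Put 143 ft³ in storage unit 1; 7 ft³ remain.
Put 38 ft³ in storage unit 2; 112 ft³ remain.
Put 135 ft³ in storage unit 3; 15 ft³ remain.
Put 27 ft³ in storage unit 2; 85 ft³ remain.
Put 39 ft³ in storage unit 2; 46 ft³ remain.
Put 84 ft³ in storage unit 4; 66 ft³ remain.
Put 137 ft³ in storage unit 5; 13 ft³ remain.
Put 111 ft³ in storage unit 6; 39 ft³ remain.
Put 55 ft³ in storage unit 4; 11 ft³ remain.
Put 41 ft³ in storage unit 2; 5 ft³ remain.
Put 67 ft³ in storage unit 7; 83 ft³ remain.
Put 139 ft³ in storage unit 8; 11 ft³ remain.
Put 148 ft³ in storage unit 9; 2 ft³ remain.
Put 103 ft³ in storage unit 10; 47 ft³ remain.
Put 81 ft³ in storage unit 7; 2 ft³ remain.
Put 19 ft³ in storage unit 10; 28 ft³ remain.

10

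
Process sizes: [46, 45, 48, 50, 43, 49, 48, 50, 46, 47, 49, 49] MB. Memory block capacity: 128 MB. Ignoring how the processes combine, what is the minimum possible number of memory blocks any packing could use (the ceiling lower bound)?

Total size = 46 + 45 + 48 + 50 + 43 + 49 + 48 + 50 + 46 + 47 + 49 + 49 = 570 MB.
⌈570 / 128⌉ = 5.

5 memory blocks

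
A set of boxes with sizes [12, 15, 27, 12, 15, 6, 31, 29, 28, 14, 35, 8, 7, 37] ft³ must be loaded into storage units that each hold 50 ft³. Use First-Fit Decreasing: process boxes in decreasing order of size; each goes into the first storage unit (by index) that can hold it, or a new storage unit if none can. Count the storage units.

Sorted descending: 37, 35, 31, 29, 28, 27, 15, 15, 14, 12, 12, 8, 7, 6.
storage unit 1: place 37 ft³, 13 ft³ left
storage unit 2: place 35 ft³, 15 ft³ left
storage unit 3: place 31 ft³, 19 ft³ left
storage unit 4: place 29 ft³, 21 ft³ left
storage unit 5: place 28 ft³, 22 ft³ left
storage unit 6: place 27 ft³, 23 ft³ left
storage unit 2: place 15 ft³, 0 ft³ left
storage unit 3: place 15 ft³, 4 ft³ left
storage unit 4: place 14 ft³, 7 ft³ left
storage unit 1: place 12 ft³, 1 ft³ left
storage unit 5: place 12 ft³, 10 ft³ left
storage unit 5: place 8 ft³, 2 ft³ left
storage unit 4: place 7 ft³, 0 ft³ left
storage unit 6: place 6 ft³, 17 ft³ left
Final storage units: [37,12] [35,15] [31,15] [29,14,7] [28,12,8] [27,6].

6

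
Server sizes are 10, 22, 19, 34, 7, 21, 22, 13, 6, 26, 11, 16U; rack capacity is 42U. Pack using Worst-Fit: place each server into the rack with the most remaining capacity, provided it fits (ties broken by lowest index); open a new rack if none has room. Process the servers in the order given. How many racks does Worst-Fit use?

6 racks

rack 1: place 10U, 32U left
rack 1: place 22U, 10U left
rack 2: place 19U, 23U left
rack 3: place 34U, 8U left
rack 2: place 7U, 16U left
rack 4: place 21U, 21U left
rack 5: place 22U, 20U left
rack 4: place 13U, 8U left
rack 5: place 6U, 14U left
rack 6: place 26U, 16U left
rack 2: place 11U, 5U left
rack 6: place 16U, 0U left
Final racks: [10,22] [19,7,11] [34] [21,13] [22,6] [26,16].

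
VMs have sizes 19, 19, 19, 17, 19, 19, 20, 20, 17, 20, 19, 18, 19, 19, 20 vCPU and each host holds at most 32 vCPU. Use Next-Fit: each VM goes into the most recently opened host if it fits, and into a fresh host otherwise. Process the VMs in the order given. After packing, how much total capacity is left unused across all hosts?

host 1: place 19 vCPU, 13 vCPU left
host 2: place 19 vCPU, 13 vCPU left
host 3: place 19 vCPU, 13 vCPU left
host 4: place 17 vCPU, 15 vCPU left
host 5: place 19 vCPU, 13 vCPU left
host 6: place 19 vCPU, 13 vCPU left
host 7: place 20 vCPU, 12 vCPU left
host 8: place 20 vCPU, 12 vCPU left
host 9: place 17 vCPU, 15 vCPU left
host 10: place 20 vCPU, 12 vCPU left
host 11: place 19 vCPU, 13 vCPU left
host 12: place 18 vCPU, 14 vCPU left
host 13: place 19 vCPU, 13 vCPU left
host 14: place 19 vCPU, 13 vCPU left
host 15: place 20 vCPU, 12 vCPU left
15 hosts × 32 vCPU = 480 vCPU; used 284 vCPU; unused 196 vCPU.

196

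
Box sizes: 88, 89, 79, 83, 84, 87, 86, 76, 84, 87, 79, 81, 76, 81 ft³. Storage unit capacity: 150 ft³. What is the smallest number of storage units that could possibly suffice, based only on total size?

Total size = 88 + 89 + 79 + 83 + 84 + 87 + 86 + 76 + 84 + 87 + 79 + 81 + 76 + 81 = 1160 ft³.
⌈1160 / 150⌉ = 8.

8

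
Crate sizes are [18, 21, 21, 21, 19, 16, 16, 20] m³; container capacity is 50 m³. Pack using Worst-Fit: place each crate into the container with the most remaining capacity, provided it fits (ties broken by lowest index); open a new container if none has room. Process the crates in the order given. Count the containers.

container 1: place 18 m³, 32 m³ left
container 1: place 21 m³, 11 m³ left
container 2: place 21 m³, 29 m³ left
container 2: place 21 m³, 8 m³ left
container 3: place 19 m³, 31 m³ left
container 3: place 16 m³, 15 m³ left
container 4: place 16 m³, 34 m³ left
container 4: place 20 m³, 14 m³ left

4 containers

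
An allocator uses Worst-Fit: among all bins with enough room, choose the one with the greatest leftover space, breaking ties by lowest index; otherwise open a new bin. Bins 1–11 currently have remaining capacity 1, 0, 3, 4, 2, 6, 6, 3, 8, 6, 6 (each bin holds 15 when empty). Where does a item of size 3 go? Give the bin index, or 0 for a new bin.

Bins with room: bin 3 (3), bin 4 (4), bin 6 (6), bin 7 (6), bin 8 (3), bin 9 (8), bin 10 (6), bin 11 (6).
Most room is bin 9 with 8 free.

9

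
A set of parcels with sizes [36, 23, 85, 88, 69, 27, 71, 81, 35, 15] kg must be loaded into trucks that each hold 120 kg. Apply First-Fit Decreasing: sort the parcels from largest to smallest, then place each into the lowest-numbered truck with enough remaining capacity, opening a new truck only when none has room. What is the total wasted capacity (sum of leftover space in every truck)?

70

Sorted descending: 88, 85, 81, 71, 69, 36, 35, 27, 23, 15.
truck 1: place 88 kg, 32 kg left
truck 2: place 85 kg, 35 kg left
truck 3: place 81 kg, 39 kg left
truck 4: place 71 kg, 49 kg left
truck 5: place 69 kg, 51 kg left
truck 3: place 36 kg, 3 kg left
truck 2: place 35 kg, 0 kg left
truck 1: place 27 kg, 5 kg left
truck 4: place 23 kg, 26 kg left
truck 4: place 15 kg, 11 kg left
5 trucks × 120 kg = 600 kg; used 530 kg; unused 70 kg.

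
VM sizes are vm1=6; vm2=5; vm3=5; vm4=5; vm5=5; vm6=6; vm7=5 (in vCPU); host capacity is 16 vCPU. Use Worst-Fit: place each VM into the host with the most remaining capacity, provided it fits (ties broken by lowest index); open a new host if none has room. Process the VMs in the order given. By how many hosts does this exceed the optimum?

0

Worst-Fit: [6,5,5] [5,5,6] [5] → 3 hosts.
Total size 37 vCPU; any packing needs at least ⌈37/16⌉ = 3 hosts.
So 3 is already optimal.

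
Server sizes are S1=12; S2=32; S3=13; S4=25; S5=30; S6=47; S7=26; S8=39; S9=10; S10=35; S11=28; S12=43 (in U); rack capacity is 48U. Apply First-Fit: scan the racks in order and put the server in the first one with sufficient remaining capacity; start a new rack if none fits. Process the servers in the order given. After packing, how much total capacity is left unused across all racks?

92

Put S1 (12U) in rack 1; 36U remain.
Put S2 (32U) in rack 1; 4U remain.
Put S3 (13U) in rack 2; 35U remain.
Put S4 (25U) in rack 2; 10U remain.
Put S5 (30U) in rack 3; 18U remain.
Put S6 (47U) in rack 4; 1U remain.
Put S7 (26U) in rack 5; 22U remain.
Put S8 (39U) in rack 6; 9U remain.
Put S9 (10U) in rack 2; 0U remain.
Put S10 (35U) in rack 7; 13U remain.
Put S11 (28U) in rack 8; 20U remain.
Put S12 (43U) in rack 9; 5U remain.
9 racks × 48U = 432U; used 340U; unused 92U.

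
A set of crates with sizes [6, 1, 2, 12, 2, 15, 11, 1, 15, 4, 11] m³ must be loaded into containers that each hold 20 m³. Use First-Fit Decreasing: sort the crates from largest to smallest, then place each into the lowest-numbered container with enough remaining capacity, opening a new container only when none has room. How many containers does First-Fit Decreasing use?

Sorted descending: 15, 15, 12, 11, 11, 6, 4, 2, 2, 1, 1.
15 m³ → container 1 (remaining 5 m³)
15 m³ → container 2 (remaining 5 m³)
12 m³ → container 3 (remaining 8 m³)
11 m³ → container 4 (remaining 9 m³)
11 m³ → container 5 (remaining 9 m³)
6 m³ → container 3 (remaining 2 m³)
4 m³ → container 1 (remaining 1 m³)
2 m³ → container 2 (remaining 3 m³)
2 m³ → container 2 (remaining 1 m³)
1 m³ → container 1 (remaining 0 m³)
1 m³ → container 2 (remaining 0 m³)

5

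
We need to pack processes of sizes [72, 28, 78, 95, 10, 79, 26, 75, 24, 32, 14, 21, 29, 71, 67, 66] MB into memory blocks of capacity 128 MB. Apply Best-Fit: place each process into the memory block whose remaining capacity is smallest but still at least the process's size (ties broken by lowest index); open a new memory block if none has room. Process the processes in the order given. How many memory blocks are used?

8

Put 72 MB in memory block 1; 56 MB remain.
Put 28 MB in memory block 1; 28 MB remain.
Put 78 MB in memory block 2; 50 MB remain.
Put 95 MB in memory block 3; 33 MB remain.
Put 10 MB in memory block 1; 18 MB remain.
Put 79 MB in memory block 4; 49 MB remain.
Put 26 MB in memory block 3; 7 MB remain.
Put 75 MB in memory block 5; 53 MB remain.
Put 24 MB in memory block 4; 25 MB remain.
Put 32 MB in memory block 2; 18 MB remain.
Put 14 MB in memory block 1; 4 MB remain.
Put 21 MB in memory block 4; 4 MB remain.
Put 29 MB in memory block 5; 24 MB remain.
Put 71 MB in memory block 6; 57 MB remain.
Put 67 MB in memory block 7; 61 MB remain.
Put 66 MB in memory block 8; 62 MB remain.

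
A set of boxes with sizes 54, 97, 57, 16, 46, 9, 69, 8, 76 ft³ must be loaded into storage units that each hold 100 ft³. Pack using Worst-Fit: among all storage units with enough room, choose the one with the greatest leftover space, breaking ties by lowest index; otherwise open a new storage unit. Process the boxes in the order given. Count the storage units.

storage unit 1: place 54 ft³, 46 ft³ left
storage unit 2: place 97 ft³, 3 ft³ left
storage unit 3: place 57 ft³, 43 ft³ left
storage unit 1: place 16 ft³, 30 ft³ left
storage unit 4: place 46 ft³, 54 ft³ left
storage unit 4: place 9 ft³, 45 ft³ left
storage unit 5: place 69 ft³, 31 ft³ left
storage unit 4: place 8 ft³, 37 ft³ left
storage unit 6: place 76 ft³, 24 ft³ left
Final storage units: [54,16] [97] [57] [46,9,8] [69] [76].

6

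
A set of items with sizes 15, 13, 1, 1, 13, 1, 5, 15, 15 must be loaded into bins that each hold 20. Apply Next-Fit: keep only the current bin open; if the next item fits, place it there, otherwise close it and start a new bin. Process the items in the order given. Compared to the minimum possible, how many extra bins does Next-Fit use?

Next-Fit: [15] [13,1,1] [13,1,5] [15] [15] → 5 bins.
5 items exceed 10 (half the capacity), and no two of those can share a bin, so at least 5 bins are needed.
So 5 is already optimal.

0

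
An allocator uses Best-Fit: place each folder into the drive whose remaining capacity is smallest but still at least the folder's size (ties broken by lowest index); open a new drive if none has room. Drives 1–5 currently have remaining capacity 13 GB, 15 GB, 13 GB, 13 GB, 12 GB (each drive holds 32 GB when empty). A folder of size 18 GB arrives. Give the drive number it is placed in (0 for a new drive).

0

No drive has ≥ 18 GB free, so a new drive is opened.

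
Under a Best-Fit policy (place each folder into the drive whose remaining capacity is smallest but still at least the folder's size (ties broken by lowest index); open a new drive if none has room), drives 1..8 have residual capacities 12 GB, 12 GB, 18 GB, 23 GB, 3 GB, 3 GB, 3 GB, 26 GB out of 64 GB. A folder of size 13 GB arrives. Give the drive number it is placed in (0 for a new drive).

3

Drives with room: drive 3 (18 GB), drive 4 (23 GB), drive 8 (26 GB).
Tightest fit is drive 3 with 18 GB free.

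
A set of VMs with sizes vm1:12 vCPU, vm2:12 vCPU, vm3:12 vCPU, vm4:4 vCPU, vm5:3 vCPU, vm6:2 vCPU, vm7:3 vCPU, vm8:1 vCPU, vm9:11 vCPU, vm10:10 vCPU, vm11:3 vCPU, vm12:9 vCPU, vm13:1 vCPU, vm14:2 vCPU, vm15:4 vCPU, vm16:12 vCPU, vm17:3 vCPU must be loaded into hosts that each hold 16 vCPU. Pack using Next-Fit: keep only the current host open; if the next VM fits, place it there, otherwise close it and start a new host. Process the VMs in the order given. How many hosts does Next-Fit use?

8

host 1: place vm1 (12 vCPU), 4 vCPU left
host 2: place vm2 (12 vCPU), 4 vCPU left
host 3: place vm3 (12 vCPU), 4 vCPU left
host 3: place vm4 (4 vCPU), 0 vCPU left
host 4: place vm5 (3 vCPU), 13 vCPU left
host 4: place vm6 (2 vCPU), 11 vCPU left
host 4: place vm7 (3 vCPU), 8 vCPU left
host 4: place vm8 (1 vCPU), 7 vCPU left
host 5: place vm9 (11 vCPU), 5 vCPU left
host 6: place vm10 (10 vCPU), 6 vCPU left
host 6: place vm11 (3 vCPU), 3 vCPU left
host 7: place vm12 (9 vCPU), 7 vCPU left
host 7: place vm13 (1 vCPU), 6 vCPU left
host 7: place vm14 (2 vCPU), 4 vCPU left
host 7: place vm15 (4 vCPU), 0 vCPU left
host 8: place vm16 (12 vCPU), 4 vCPU left
host 8: place vm17 (3 vCPU), 1 vCPU left
Final hosts: [12] [12] [12,4] [3,2,3,1] [11] [10,3] [9,1,2,4] [12,3].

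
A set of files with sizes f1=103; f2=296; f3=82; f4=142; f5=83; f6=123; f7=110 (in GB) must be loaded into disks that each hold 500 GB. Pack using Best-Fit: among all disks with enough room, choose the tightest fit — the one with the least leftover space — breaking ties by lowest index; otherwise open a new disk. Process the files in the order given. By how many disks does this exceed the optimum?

Best-Fit: [103,296,82] [142,83,123,110] → 2 disks.
Total size 939 GB; any packing needs at least ⌈939/500⌉ = 2 disks.
So 2 is already optimal.

0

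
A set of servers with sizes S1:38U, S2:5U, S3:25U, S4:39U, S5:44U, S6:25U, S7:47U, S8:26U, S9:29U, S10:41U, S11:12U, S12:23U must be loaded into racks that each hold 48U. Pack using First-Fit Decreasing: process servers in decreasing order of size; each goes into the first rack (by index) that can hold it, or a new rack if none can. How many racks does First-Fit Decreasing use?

Sorted descending: 47, 44, 41, 39, 38, 29, 26, 25, 25, 23, 12, 5.
47U → rack 1 (remaining 1U)
44U → rack 2 (remaining 4U)
41U → rack 3 (remaining 7U)
39U → rack 4 (remaining 9U)
38U → rack 5 (remaining 10U)
29U → rack 6 (remaining 19U)
26U → rack 7 (remaining 22U)
25U → rack 8 (remaining 23U)
25U → rack 9 (remaining 23U)
23U → rack 8 (remaining 0U)
12U → rack 6 (remaining 7U)
5U → rack 3 (remaining 2U)

9 racks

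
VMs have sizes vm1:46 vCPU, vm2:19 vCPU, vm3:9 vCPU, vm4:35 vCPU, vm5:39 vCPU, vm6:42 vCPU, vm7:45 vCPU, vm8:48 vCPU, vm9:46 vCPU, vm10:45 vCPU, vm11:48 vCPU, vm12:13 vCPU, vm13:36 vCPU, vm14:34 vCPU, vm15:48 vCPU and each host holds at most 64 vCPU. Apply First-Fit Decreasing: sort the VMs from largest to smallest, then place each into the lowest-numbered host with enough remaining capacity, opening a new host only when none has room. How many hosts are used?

Sorted descending: 48, 48, 48, 46, 46, 45, 45, 42, 39, 36, 35, 34, 19, 13, 9.
48 vCPU → host 1 (remaining 16 vCPU)
48 vCPU → host 2 (remaining 16 vCPU)
48 vCPU → host 3 (remaining 16 vCPU)
46 vCPU → host 4 (remaining 18 vCPU)
46 vCPU → host 5 (remaining 18 vCPU)
45 vCPU → host 6 (remaining 19 vCPU)
45 vCPU → host 7 (remaining 19 vCPU)
42 vCPU → host 8 (remaining 22 vCPU)
39 vCPU → host 9 (remaining 25 vCPU)
36 vCPU → host 10 (remaining 28 vCPU)
35 vCPU → host 11 (remaining 29 vCPU)
34 vCPU → host 12 (remaining 30 vCPU)
19 vCPU → host 6 (remaining 0 vCPU)
13 vCPU → host 1 (remaining 3 vCPU)
9 vCPU → host 2 (remaining 7 vCPU)

12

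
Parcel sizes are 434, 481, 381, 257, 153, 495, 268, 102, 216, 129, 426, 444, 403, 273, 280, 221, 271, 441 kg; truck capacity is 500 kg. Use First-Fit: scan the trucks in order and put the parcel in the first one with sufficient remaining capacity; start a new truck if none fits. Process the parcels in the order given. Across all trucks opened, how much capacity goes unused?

434 kg → truck 1 (remaining 66 kg)
481 kg → truck 2 (remaining 19 kg)
381 kg → truck 3 (remaining 119 kg)
257 kg → truck 4 (remaining 243 kg)
153 kg → truck 4 (remaining 90 kg)
495 kg → truck 5 (remaining 5 kg)
268 kg → truck 6 (remaining 232 kg)
102 kg → truck 3 (remaining 17 kg)
216 kg → truck 6 (remaining 16 kg)
129 kg → truck 7 (remaining 371 kg)
426 kg → truck 8 (remaining 74 kg)
444 kg → truck 9 (remaining 56 kg)
403 kg → truck 10 (remaining 97 kg)
273 kg → truck 7 (remaining 98 kg)
280 kg → truck 11 (remaining 220 kg)
221 kg → truck 12 (remaining 279 kg)
271 kg → truck 12 (remaining 8 kg)
441 kg → truck 13 (remaining 59 kg)
13 trucks × 500 kg = 6500 kg; used 5675 kg; unused 825 kg.

825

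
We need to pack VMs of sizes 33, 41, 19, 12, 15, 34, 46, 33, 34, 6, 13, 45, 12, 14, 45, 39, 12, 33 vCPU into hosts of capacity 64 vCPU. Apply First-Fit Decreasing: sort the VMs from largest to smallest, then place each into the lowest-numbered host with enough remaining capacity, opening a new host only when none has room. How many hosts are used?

10

Sorted descending: 46, 45, 45, 41, 39, 34, 34, 33, 33, 33, 19, 15, 14, 13, 12, 12, 12, 6.
host 1: place 46 vCPU, 18 vCPU left
host 2: place 45 vCPU, 19 vCPU left
host 3: place 45 vCPU, 19 vCPU left
host 4: place 41 vCPU, 23 vCPU left
host 5: place 39 vCPU, 25 vCPU left
host 6: place 34 vCPU, 30 vCPU left
host 7: place 34 vCPU, 30 vCPU left
host 8: place 33 vCPU, 31 vCPU left
host 9: place 33 vCPU, 31 vCPU left
host 10: place 33 vCPU, 31 vCPU left
host 2: place 19 vCPU, 0 vCPU left
host 1: place 15 vCPU, 3 vCPU left
host 3: place 14 vCPU, 5 vCPU left
host 4: place 13 vCPU, 10 vCPU left
host 5: place 12 vCPU, 13 vCPU left
host 5: place 12 vCPU, 1 vCPU left
host 6: place 12 vCPU, 18 vCPU left
host 4: place 6 vCPU, 4 vCPU left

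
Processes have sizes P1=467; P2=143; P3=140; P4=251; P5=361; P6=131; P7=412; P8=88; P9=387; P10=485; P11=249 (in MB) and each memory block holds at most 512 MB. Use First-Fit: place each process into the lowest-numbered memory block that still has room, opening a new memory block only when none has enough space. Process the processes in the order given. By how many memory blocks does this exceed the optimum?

First-Fit: [467] [143,140,131,88] [251,249] [361] [412] [387] [485] → 7 memory blocks.
Total size 3114 MB; any packing needs at least ⌈3114/512⌉ = 7 memory blocks.
So 7 is already optimal.

0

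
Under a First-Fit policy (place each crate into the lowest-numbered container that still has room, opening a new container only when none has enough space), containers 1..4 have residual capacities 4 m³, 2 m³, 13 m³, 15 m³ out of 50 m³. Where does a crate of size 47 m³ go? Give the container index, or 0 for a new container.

0

No container has ≥ 47 m³ free, so a new container is opened.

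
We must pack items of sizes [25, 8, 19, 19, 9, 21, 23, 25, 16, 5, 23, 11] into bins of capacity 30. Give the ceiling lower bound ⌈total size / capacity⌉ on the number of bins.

Total size = 25 + 8 + 19 + 19 + 9 + 21 + 23 + 25 + 16 + 5 + 23 + 11 = 204.
⌈204 / 30⌉ = 7.

7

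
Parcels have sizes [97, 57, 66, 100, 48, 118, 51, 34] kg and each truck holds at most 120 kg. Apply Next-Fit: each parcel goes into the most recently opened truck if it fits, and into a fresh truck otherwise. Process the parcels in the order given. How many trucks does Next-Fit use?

97 kg → truck 1 (remaining 23 kg)
57 kg → truck 2 (remaining 63 kg)
66 kg → truck 3 (remaining 54 kg)
100 kg → truck 4 (remaining 20 kg)
48 kg → truck 5 (remaining 72 kg)
118 kg → truck 6 (remaining 2 kg)
51 kg → truck 7 (remaining 69 kg)
34 kg → truck 7 (remaining 35 kg)

7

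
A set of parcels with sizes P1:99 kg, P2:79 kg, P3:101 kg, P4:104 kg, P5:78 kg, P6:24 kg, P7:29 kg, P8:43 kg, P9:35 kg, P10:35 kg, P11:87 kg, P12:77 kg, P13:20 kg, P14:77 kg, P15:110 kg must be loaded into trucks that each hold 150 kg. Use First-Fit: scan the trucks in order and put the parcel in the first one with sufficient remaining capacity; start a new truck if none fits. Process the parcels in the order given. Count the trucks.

P1 (99 kg) → truck 1 (remaining 51 kg)
P2 (79 kg) → truck 2 (remaining 71 kg)
P3 (101 kg) → truck 3 (remaining 49 kg)
P4 (104 kg) → truck 4 (remaining 46 kg)
P5 (78 kg) → truck 5 (remaining 72 kg)
P6 (24 kg) → truck 1 (remaining 27 kg)
P7 (29 kg) → truck 2 (remaining 42 kg)
P8 (43 kg) → truck 3 (remaining 6 kg)
P9 (35 kg) → truck 2 (remaining 7 kg)
P10 (35 kg) → truck 4 (remaining 11 kg)
P11 (87 kg) → truck 6 (remaining 63 kg)
P12 (77 kg) → truck 7 (remaining 73 kg)
P13 (20 kg) → truck 1 (remaining 7 kg)
P14 (77 kg) → truck 8 (remaining 73 kg)
P15 (110 kg) → truck 9 (remaining 40 kg)

9 trucks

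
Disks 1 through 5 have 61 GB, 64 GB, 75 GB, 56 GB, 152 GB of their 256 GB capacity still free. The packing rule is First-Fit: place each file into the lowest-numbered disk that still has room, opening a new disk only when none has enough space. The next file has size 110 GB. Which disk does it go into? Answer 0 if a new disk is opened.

Disks with room: disk 5 (152 GB).
The first with room is disk 5.

5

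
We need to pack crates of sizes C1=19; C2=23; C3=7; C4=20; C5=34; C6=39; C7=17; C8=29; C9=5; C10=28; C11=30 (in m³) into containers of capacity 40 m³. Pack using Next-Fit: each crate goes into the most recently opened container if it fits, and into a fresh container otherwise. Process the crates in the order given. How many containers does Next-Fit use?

C1 (19 m³) → container 1 (remaining 21 m³)
C2 (23 m³) → container 2 (remaining 17 m³)
C3 (7 m³) → container 2 (remaining 10 m³)
C4 (20 m³) → container 3 (remaining 20 m³)
C5 (34 m³) → container 4 (remaining 6 m³)
C6 (39 m³) → container 5 (remaining 1 m³)
C7 (17 m³) → container 6 (remaining 23 m³)
C8 (29 m³) → container 7 (remaining 11 m³)
C9 (5 m³) → container 7 (remaining 6 m³)
C10 (28 m³) → container 8 (remaining 12 m³)
C11 (30 m³) → container 9 (remaining 10 m³)
Final containers: [19] [23,7] [20] [34] [39] [17] [29,5] [28] [30].

9 containers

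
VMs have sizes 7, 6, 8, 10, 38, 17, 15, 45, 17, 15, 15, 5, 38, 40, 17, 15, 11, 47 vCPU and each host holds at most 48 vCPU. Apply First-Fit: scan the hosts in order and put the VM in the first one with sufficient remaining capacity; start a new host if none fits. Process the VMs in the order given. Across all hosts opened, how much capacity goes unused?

7 vCPU → host 1 (remaining 41 vCPU)
6 vCPU → host 1 (remaining 35 vCPU)
8 vCPU → host 1 (remaining 27 vCPU)
10 vCPU → host 1 (remaining 17 vCPU)
38 vCPU → host 2 (remaining 10 vCPU)
17 vCPU → host 1 (remaining 0 vCPU)
15 vCPU → host 3 (remaining 33 vCPU)
45 vCPU → host 4 (remaining 3 vCPU)
17 vCPU → host 3 (remaining 16 vCPU)
15 vCPU → host 3 (remaining 1 vCPU)
15 vCPU → host 5 (remaining 33 vCPU)
5 vCPU → host 2 (remaining 5 vCPU)
38 vCPU → host 6 (remaining 10 vCPU)
40 vCPU → host 7 (remaining 8 vCPU)
17 vCPU → host 5 (remaining 16 vCPU)
15 vCPU → host 5 (remaining 1 vCPU)
11 vCPU → host 8 (remaining 37 vCPU)
47 vCPU → host 9 (remaining 1 vCPU)
9 hosts × 48 vCPU = 432 vCPU; used 366 vCPU; unused 66 vCPU.

66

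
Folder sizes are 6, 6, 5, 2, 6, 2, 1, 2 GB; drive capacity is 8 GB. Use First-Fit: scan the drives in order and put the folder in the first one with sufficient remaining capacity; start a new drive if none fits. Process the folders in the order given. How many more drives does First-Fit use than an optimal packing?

First-Fit: [6,2] [6,2] [5,1,2] [6] → 4 drives.
Total size 30 GB; any packing needs at least ⌈30/8⌉ = 4 drives.
So 4 is already optimal.

0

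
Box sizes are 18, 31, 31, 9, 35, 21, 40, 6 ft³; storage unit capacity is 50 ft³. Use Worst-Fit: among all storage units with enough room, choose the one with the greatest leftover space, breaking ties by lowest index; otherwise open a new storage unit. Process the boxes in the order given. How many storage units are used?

Put 18 ft³ in storage unit 1; 32 ft³ remain.
Put 31 ft³ in storage unit 1; 1 ft³ remain.
Put 31 ft³ in storage unit 2; 19 ft³ remain.
Put 9 ft³ in storage unit 2; 10 ft³ remain.
Put 35 ft³ in storage unit 3; 15 ft³ remain.
Put 21 ft³ in storage unit 4; 29 ft³ remain.
Put 40 ft³ in storage unit 5; 10 ft³ remain.
Put 6 ft³ in storage unit 4; 23 ft³ remain.

5 storage units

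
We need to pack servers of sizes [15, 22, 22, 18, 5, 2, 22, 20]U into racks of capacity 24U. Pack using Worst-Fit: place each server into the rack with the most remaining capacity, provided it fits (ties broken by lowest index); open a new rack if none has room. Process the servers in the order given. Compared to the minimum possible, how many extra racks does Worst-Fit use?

Worst-Fit: [15,5] [22] [22] [18,2] [22] [20] → 6 racks.
Total size 126U; any packing needs at least ⌈126/24⌉ = 6 racks.
So 6 is already optimal.

0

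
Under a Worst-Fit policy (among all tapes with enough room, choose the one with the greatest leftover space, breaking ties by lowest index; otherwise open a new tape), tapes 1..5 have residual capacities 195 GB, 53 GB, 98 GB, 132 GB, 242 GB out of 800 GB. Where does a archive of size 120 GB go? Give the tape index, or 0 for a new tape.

5

Tapes with room: tape 1 (195 GB), tape 4 (132 GB), tape 5 (242 GB).
Most room is tape 5 with 242 GB free.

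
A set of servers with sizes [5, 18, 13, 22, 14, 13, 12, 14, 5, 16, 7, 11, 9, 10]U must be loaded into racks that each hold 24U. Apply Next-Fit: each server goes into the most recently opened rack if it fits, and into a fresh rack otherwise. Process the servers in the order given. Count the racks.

5U → rack 1 (remaining 19U)
18U → rack 1 (remaining 1U)
13U → rack 2 (remaining 11U)
22U → rack 3 (remaining 2U)
14U → rack 4 (remaining 10U)
13U → rack 5 (remaining 11U)
12U → rack 6 (remaining 12U)
14U → rack 7 (remaining 10U)
5U → rack 7 (remaining 5U)
16U → rack 8 (remaining 8U)
7U → rack 8 (remaining 1U)
11U → rack 9 (remaining 13U)
9U → rack 9 (remaining 4U)
10U → rack 10 (remaining 14U)

10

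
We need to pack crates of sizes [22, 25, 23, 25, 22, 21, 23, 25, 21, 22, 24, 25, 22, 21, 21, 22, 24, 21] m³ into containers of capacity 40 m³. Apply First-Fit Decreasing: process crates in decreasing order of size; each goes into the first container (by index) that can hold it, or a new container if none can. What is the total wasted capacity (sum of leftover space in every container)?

Sorted descending: 25, 25, 25, 25, 24, 24, 23, 23, 22, 22, 22, 22, 22, 21, 21, 21, 21, 21.
25 m³ → container 1 (remaining 15 m³)
25 m³ → container 2 (remaining 15 m³)
25 m³ → container 3 (remaining 15 m³)
25 m³ → container 4 (remaining 15 m³)
24 m³ → container 5 (remaining 16 m³)
24 m³ → container 6 (remaining 16 m³)
23 m³ → container 7 (remaining 17 m³)
23 m³ → container 8 (remaining 17 m³)
22 m³ → container 9 (remaining 18 m³)
22 m³ → container 10 (remaining 18 m³)
22 m³ → container 11 (remaining 18 m³)
22 m³ → container 12 (remaining 18 m³)
22 m³ → container 13 (remaining 18 m³)
21 m³ → container 14 (remaining 19 m³)
21 m³ → container 15 (remaining 19 m³)
21 m³ → container 16 (remaining 19 m³)
21 m³ → container 17 (remaining 19 m³)
21 m³ → container 18 (remaining 19 m³)
18 containers × 40 m³ = 720 m³; used 409 m³; unused 311 m³.

311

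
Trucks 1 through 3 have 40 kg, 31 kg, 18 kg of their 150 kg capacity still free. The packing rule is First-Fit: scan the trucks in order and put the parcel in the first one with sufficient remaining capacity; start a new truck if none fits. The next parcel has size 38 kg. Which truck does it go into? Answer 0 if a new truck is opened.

Trucks with room: truck 1 (40 kg).
The first with room is truck 1.

1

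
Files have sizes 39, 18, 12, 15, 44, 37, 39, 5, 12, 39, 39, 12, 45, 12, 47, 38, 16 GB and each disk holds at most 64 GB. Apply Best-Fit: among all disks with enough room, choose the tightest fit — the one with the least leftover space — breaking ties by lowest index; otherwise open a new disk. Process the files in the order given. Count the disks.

Put 39 GB in disk 1; 25 GB remain.
Put 18 GB in disk 1; 7 GB remain.
Put 12 GB in disk 2; 52 GB remain.
Put 15 GB in disk 2; 37 GB remain.
Put 44 GB in disk 3; 20 GB remain.
Put 37 GB in disk 2; 0 GB remain.
Put 39 GB in disk 4; 25 GB remain.
Put 5 GB in disk 1; 2 GB remain.
Put 12 GB in disk 3; 8 GB remain.
Put 39 GB in disk 5; 25 GB remain.
Put 39 GB in disk 6; 25 GB remain.
Put 12 GB in disk 4; 13 GB remain.
Put 45 GB in disk 7; 19 GB remain.
Put 12 GB in disk 4; 1 GB remain.
Put 47 GB in disk 8; 17 GB remain.
Put 38 GB in disk 9; 26 GB remain.
Put 16 GB in disk 8; 1 GB remain.
Final disks: [39,18,5] [12,15,37] [44,12] [39,12,12] [39] [39] [45] [47,16] [38].

9 disks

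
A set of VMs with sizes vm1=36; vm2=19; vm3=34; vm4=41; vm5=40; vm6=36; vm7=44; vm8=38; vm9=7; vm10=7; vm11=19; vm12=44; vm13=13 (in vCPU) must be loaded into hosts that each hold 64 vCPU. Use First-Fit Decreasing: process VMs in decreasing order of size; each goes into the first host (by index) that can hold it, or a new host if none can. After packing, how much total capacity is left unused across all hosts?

134

Sorted descending: 44, 44, 41, 40, 38, 36, 36, 34, 19, 19, 13, 7, 7.
host 1: place 44 vCPU, 20 vCPU left
host 2: place 44 vCPU, 20 vCPU left
host 3: place 41 vCPU, 23 vCPU left
host 4: place 40 vCPU, 24 vCPU left
host 5: place 38 vCPU, 26 vCPU left
host 6: place 36 vCPU, 28 vCPU left
host 7: place 36 vCPU, 28 vCPU left
host 8: place 34 vCPU, 30 vCPU left
host 1: place 19 vCPU, 1 vCPU left
host 2: place 19 vCPU, 1 vCPU left
host 3: place 13 vCPU, 10 vCPU left
host 3: place 7 vCPU, 3 vCPU left
host 4: place 7 vCPU, 17 vCPU left
8 hosts × 64 vCPU = 512 vCPU; used 378 vCPU; unused 134 vCPU.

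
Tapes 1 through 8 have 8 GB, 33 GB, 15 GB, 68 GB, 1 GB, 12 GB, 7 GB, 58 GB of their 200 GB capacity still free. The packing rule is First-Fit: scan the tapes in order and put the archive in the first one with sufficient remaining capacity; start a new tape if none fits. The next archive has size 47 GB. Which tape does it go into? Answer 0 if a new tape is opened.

4

Tapes with room: tape 4 (68 GB), tape 8 (58 GB).
The first with room is tape 4.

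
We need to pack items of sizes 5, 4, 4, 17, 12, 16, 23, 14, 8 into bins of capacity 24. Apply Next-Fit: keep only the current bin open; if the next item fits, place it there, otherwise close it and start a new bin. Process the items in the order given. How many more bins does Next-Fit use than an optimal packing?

Next-Fit: [5,4,4] [17] [12] [16] [23] [14,8] → 6 bins.
Total size 103; any packing needs at least ⌈103/24⌉ = 5 bins.
An optimal packing achieves that bound: [23] [17,5] [16,8] [14,4,4] [12] → 5 bins.
Excess: 6 − 5 = 1.

1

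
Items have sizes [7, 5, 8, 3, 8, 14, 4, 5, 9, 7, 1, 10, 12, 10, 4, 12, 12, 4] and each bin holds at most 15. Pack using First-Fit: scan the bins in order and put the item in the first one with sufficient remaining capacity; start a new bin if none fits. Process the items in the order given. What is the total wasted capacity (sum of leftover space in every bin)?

30

Put 7 in bin 1; 8 remain.
Put 5 in bin 1; 3 remain.
Put 8 in bin 2; 7 remain.
Put 3 in bin 1; 0 remain.
Put 8 in bin 3; 7 remain.
Put 14 in bin 4; 1 remain.
Put 4 in bin 2; 3 remain.
Put 5 in bin 3; 2 remain.
Put 9 in bin 5; 6 remain.
Put 7 in bin 6; 8 remain.
Put 1 in bin 2; 2 remain.
Put 10 in bin 7; 5 remain.
Put 12 in bin 8; 3 remain.
Put 10 in bin 9; 5 remain.
Put 4 in bin 5; 2 remain.
Put 12 in bin 10; 3 remain.
Put 12 in bin 11; 3 remain.
Put 4 in bin 6; 4 remain.
11 bins × 15 = 165; used 135; unused 30.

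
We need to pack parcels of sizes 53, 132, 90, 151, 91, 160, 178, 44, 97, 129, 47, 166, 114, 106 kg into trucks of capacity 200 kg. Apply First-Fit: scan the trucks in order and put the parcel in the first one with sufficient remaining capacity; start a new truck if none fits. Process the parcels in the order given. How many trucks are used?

10

truck 1: place 53 kg, 147 kg left
truck 1: place 132 kg, 15 kg left
truck 2: place 90 kg, 110 kg left
truck 3: place 151 kg, 49 kg left
truck 2: place 91 kg, 19 kg left
truck 4: place 160 kg, 40 kg left
truck 5: place 178 kg, 22 kg left
truck 3: place 44 kg, 5 kg left
truck 6: place 97 kg, 103 kg left
truck 7: place 129 kg, 71 kg left
truck 6: place 47 kg, 56 kg left
truck 8: place 166 kg, 34 kg left
truck 9: place 114 kg, 86 kg left
truck 10: place 106 kg, 94 kg left
Final trucks: [53,132] [90,91] [151,44] [160] [178] [97,47] [129] [166] [114] [106].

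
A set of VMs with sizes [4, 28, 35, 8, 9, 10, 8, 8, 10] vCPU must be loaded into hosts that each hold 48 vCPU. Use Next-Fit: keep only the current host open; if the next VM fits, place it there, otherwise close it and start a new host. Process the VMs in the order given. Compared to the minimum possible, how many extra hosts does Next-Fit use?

Next-Fit: [4,28] [35,8] [9,10,8,8,10] → 3 hosts.
Total size 120 vCPU; any packing needs at least ⌈120/48⌉ = 3 hosts.
So 3 is already optimal.

0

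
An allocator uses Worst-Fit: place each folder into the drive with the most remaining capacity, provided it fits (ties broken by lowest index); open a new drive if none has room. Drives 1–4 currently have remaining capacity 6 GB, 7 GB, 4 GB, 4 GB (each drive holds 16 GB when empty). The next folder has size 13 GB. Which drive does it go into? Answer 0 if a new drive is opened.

0

No drive has ≥ 13 GB free, so a new drive is opened.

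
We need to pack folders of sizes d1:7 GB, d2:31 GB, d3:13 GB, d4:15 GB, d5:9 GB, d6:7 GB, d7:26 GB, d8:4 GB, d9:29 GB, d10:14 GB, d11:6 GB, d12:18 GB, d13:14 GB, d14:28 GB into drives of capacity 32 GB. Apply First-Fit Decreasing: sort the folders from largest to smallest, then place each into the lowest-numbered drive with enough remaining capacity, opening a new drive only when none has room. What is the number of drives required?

Sorted descending: 31, 29, 28, 26, 18, 15, 14, 14, 13, 9, 7, 7, 6, 4.
31 GB → drive 1 (remaining 1 GB)
29 GB → drive 2 (remaining 3 GB)
28 GB → drive 3 (remaining 4 GB)
26 GB → drive 4 (remaining 6 GB)
18 GB → drive 5 (remaining 14 GB)
15 GB → drive 6 (remaining 17 GB)
14 GB → drive 5 (remaining 0 GB)
14 GB → drive 6 (remaining 3 GB)
13 GB → drive 7 (remaining 19 GB)
9 GB → drive 7 (remaining 10 GB)
7 GB → drive 7 (remaining 3 GB)
7 GB → drive 8 (remaining 25 GB)
6 GB → drive 4 (remaining 0 GB)
4 GB → drive 3 (remaining 0 GB)

8 drives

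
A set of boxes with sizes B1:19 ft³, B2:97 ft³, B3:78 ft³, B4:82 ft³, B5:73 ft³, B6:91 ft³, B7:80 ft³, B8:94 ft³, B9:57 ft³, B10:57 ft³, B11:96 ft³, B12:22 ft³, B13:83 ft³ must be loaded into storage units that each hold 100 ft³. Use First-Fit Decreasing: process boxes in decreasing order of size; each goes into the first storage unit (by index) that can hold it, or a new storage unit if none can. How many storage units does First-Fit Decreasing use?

Sorted descending: 97, 96, 94, 91, 83, 82, 80, 78, 73, 57, 57, 22, 19.
storage unit 1: place 97 ft³, 3 ft³ left
storage unit 2: place 96 ft³, 4 ft³ left
storage unit 3: place 94 ft³, 6 ft³ left
storage unit 4: place 91 ft³, 9 ft³ left
storage unit 5: place 83 ft³, 17 ft³ left
storage unit 6: place 82 ft³, 18 ft³ left
storage unit 7: place 80 ft³, 20 ft³ left
storage unit 8: place 78 ft³, 22 ft³ left
storage unit 9: place 73 ft³, 27 ft³ left
storage unit 10: place 57 ft³, 43 ft³ left
storage unit 11: place 57 ft³, 43 ft³ left
storage unit 8: place 22 ft³, 0 ft³ left
storage unit 7: place 19 ft³, 1 ft³ left
Final storage units: [97] [96] [94] [91] [83] [82] [80,19] [78,22] [73] [57] [57].

11 storage units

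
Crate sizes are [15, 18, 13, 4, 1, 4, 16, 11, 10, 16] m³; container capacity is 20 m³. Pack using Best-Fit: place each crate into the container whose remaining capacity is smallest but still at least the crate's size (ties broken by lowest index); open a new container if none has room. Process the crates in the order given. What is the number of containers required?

container 1: place 15 m³, 5 m³ left
container 2: place 18 m³, 2 m³ left
container 3: place 13 m³, 7 m³ left
container 1: place 4 m³, 1 m³ left
container 1: place 1 m³, 0 m³ left
container 3: place 4 m³, 3 m³ left
container 4: place 16 m³, 4 m³ left
container 5: place 11 m³, 9 m³ left
container 6: place 10 m³, 10 m³ left
container 7: place 16 m³, 4 m³ left

7 containers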